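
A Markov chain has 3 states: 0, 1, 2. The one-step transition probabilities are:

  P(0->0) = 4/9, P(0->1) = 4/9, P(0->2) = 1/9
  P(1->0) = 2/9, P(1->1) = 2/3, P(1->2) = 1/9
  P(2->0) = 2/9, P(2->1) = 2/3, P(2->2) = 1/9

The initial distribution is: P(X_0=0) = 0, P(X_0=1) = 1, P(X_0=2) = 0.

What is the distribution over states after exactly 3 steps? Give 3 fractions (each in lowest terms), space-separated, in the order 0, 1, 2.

Answer: 206/729 442/729 1/9

Derivation:
Propagating the distribution step by step (d_{t+1} = d_t * P):
d_0 = (0=0, 1=1, 2=0)
  d_1[0] = 0*4/9 + 1*2/9 + 0*2/9 = 2/9
  d_1[1] = 0*4/9 + 1*2/3 + 0*2/3 = 2/3
  d_1[2] = 0*1/9 + 1*1/9 + 0*1/9 = 1/9
d_1 = (0=2/9, 1=2/3, 2=1/9)
  d_2[0] = 2/9*4/9 + 2/3*2/9 + 1/9*2/9 = 22/81
  d_2[1] = 2/9*4/9 + 2/3*2/3 + 1/9*2/3 = 50/81
  d_2[2] = 2/9*1/9 + 2/3*1/9 + 1/9*1/9 = 1/9
d_2 = (0=22/81, 1=50/81, 2=1/9)
  d_3[0] = 22/81*4/9 + 50/81*2/9 + 1/9*2/9 = 206/729
  d_3[1] = 22/81*4/9 + 50/81*2/3 + 1/9*2/3 = 442/729
  d_3[2] = 22/81*1/9 + 50/81*1/9 + 1/9*1/9 = 1/9
d_3 = (0=206/729, 1=442/729, 2=1/9)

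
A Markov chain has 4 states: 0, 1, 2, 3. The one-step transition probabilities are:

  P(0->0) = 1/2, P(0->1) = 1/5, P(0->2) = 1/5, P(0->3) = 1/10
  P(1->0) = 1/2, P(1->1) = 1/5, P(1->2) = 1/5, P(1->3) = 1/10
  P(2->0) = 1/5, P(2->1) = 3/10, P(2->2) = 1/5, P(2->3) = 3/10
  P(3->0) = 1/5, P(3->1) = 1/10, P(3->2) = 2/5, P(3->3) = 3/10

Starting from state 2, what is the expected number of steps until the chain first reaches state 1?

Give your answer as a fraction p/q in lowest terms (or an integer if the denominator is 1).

Let h_i = expected steps to first reach 1 from state i.
Boundary: h_1 = 0.
First-step equations for the other states:
  h_0 = 1 + 1/2*h_0 + 1/5*h_1 + 1/5*h_2 + 1/10*h_3
  h_2 = 1 + 1/5*h_0 + 3/10*h_1 + 1/5*h_2 + 3/10*h_3
  h_3 = 1 + 1/5*h_0 + 1/10*h_1 + 2/5*h_2 + 3/10*h_3

Substituting h_1 = 0 and rearranging gives the linear system (I - Q) h = 1:
  [1/2, -1/5, -1/10] . (h_0, h_2, h_3) = 1
  [-1/5, 4/5, -3/10] . (h_0, h_2, h_3) = 1
  [-1/5, -2/5, 7/10] . (h_0, h_2, h_3) = 1

Solving yields:
  h_0 = 190/39
  h_2 = 175/39
  h_3 = 70/13

Starting state is 2, so the expected hitting time is h_2 = 175/39.

Answer: 175/39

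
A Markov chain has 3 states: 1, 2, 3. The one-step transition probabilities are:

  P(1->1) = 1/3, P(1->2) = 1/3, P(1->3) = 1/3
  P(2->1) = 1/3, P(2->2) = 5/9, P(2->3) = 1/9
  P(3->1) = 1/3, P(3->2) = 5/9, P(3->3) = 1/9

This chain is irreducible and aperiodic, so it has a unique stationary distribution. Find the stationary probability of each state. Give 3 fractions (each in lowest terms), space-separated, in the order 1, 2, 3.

The stationary distribution satisfies pi = pi * P, i.e.:
  pi_1 = 1/3*pi_1 + 1/3*pi_2 + 1/3*pi_3
  pi_2 = 1/3*pi_1 + 5/9*pi_2 + 5/9*pi_3
  pi_3 = 1/3*pi_1 + 1/9*pi_2 + 1/9*pi_3
with normalization: pi_1 + pi_2 + pi_3 = 1.

Using the first 2 balance equations plus normalization, the linear system A*pi = b is:
  [-2/3, 1/3, 1/3] . pi = 0
  [1/3, -4/9, 5/9] . pi = 0
  [1, 1, 1] . pi = 1

Solving yields:
  pi_1 = 1/3
  pi_2 = 13/27
  pi_3 = 5/27

Verification (pi * P):
  1/3*1/3 + 13/27*1/3 + 5/27*1/3 = 1/3 = pi_1  (ok)
  1/3*1/3 + 13/27*5/9 + 5/27*5/9 = 13/27 = pi_2  (ok)
  1/3*1/3 + 13/27*1/9 + 5/27*1/9 = 5/27 = pi_3  (ok)

Answer: 1/3 13/27 5/27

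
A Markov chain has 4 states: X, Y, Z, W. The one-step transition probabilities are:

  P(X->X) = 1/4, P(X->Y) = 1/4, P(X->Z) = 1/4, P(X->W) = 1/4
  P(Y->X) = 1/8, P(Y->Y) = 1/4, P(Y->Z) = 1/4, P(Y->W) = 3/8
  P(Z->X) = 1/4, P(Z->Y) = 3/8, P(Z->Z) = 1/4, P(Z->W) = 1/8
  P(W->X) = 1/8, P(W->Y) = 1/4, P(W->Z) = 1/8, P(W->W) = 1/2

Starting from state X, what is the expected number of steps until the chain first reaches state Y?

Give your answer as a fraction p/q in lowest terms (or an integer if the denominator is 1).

Answer: 47/13

Derivation:
Let h_i = expected steps to first reach Y from state i.
Boundary: h_Y = 0.
First-step equations for the other states:
  h_X = 1 + 1/4*h_X + 1/4*h_Y + 1/4*h_Z + 1/4*h_W
  h_Z = 1 + 1/4*h_X + 3/8*h_Y + 1/4*h_Z + 1/8*h_W
  h_W = 1 + 1/8*h_X + 1/4*h_Y + 1/8*h_Z + 1/2*h_W

Substituting h_Y = 0 and rearranging gives the linear system (I - Q) h = 1:
  [3/4, -1/4, -1/4] . (h_X, h_Z, h_W) = 1
  [-1/4, 3/4, -1/8] . (h_X, h_Z, h_W) = 1
  [-1/8, -1/8, 1/2] . (h_X, h_Z, h_W) = 1

Solving yields:
  h_X = 47/13
  h_Z = 41/13
  h_W = 48/13

Starting state is X, so the expected hitting time is h_X = 47/13.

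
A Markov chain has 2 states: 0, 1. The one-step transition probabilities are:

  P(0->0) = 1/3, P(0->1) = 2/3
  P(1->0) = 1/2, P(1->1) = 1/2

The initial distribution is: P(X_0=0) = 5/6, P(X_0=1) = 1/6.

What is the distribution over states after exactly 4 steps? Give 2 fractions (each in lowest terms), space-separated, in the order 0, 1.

Propagating the distribution step by step (d_{t+1} = d_t * P):
d_0 = (0=5/6, 1=1/6)
  d_1[0] = 5/6*1/3 + 1/6*1/2 = 13/36
  d_1[1] = 5/6*2/3 + 1/6*1/2 = 23/36
d_1 = (0=13/36, 1=23/36)
  d_2[0] = 13/36*1/3 + 23/36*1/2 = 95/216
  d_2[1] = 13/36*2/3 + 23/36*1/2 = 121/216
d_2 = (0=95/216, 1=121/216)
  d_3[0] = 95/216*1/3 + 121/216*1/2 = 553/1296
  d_3[1] = 95/216*2/3 + 121/216*1/2 = 743/1296
d_3 = (0=553/1296, 1=743/1296)
  d_4[0] = 553/1296*1/3 + 743/1296*1/2 = 3335/7776
  d_4[1] = 553/1296*2/3 + 743/1296*1/2 = 4441/7776
d_4 = (0=3335/7776, 1=4441/7776)

Answer: 3335/7776 4441/7776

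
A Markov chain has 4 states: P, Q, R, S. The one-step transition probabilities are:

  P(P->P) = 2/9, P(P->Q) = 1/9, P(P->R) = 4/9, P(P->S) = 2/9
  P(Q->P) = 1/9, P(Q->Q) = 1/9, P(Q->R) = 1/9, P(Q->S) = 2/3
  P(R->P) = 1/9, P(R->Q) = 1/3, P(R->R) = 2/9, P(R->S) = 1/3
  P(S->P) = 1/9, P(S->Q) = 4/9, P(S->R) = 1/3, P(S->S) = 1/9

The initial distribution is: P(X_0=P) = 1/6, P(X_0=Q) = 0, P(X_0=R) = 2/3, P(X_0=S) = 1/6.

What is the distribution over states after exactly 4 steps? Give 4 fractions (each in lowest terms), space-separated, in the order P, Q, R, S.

Answer: 4921/39366 5476/19683 1670/6561 499/1458

Derivation:
Propagating the distribution step by step (d_{t+1} = d_t * P):
d_0 = (P=1/6, Q=0, R=2/3, S=1/6)
  d_1[P] = 1/6*2/9 + 0*1/9 + 2/3*1/9 + 1/6*1/9 = 7/54
  d_1[Q] = 1/6*1/9 + 0*1/9 + 2/3*1/3 + 1/6*4/9 = 17/54
  d_1[R] = 1/6*4/9 + 0*1/9 + 2/3*2/9 + 1/6*1/3 = 5/18
  d_1[S] = 1/6*2/9 + 0*2/3 + 2/3*1/3 + 1/6*1/9 = 5/18
d_1 = (P=7/54, Q=17/54, R=5/18, S=5/18)
  d_2[P] = 7/54*2/9 + 17/54*1/9 + 5/18*1/9 + 5/18*1/9 = 61/486
  d_2[Q] = 7/54*1/9 + 17/54*1/9 + 5/18*1/3 + 5/18*4/9 = 43/162
  d_2[R] = 7/54*4/9 + 17/54*1/9 + 5/18*2/9 + 5/18*1/3 = 20/81
  d_2[S] = 7/54*2/9 + 17/54*2/3 + 5/18*1/3 + 5/18*1/9 = 88/243
d_2 = (P=61/486, Q=43/162, R=20/81, S=88/243)
  d_3[P] = 61/486*2/9 + 43/162*1/9 + 20/81*1/9 + 88/243*1/9 = 547/4374
  d_3[Q] = 61/486*1/9 + 43/162*1/9 + 20/81*1/3 + 88/243*4/9 = 209/729
  d_3[R] = 61/486*4/9 + 43/162*1/9 + 20/81*2/9 + 88/243*1/3 = 1141/4374
  d_3[S] = 61/486*2/9 + 43/162*2/3 + 20/81*1/3 + 88/243*1/9 = 716/2187
d_3 = (P=547/4374, Q=209/729, R=1141/4374, S=716/2187)
  d_4[P] = 547/4374*2/9 + 209/729*1/9 + 1141/4374*1/9 + 716/2187*1/9 = 4921/39366
  d_4[Q] = 547/4374*1/9 + 209/729*1/9 + 1141/4374*1/3 + 716/2187*4/9 = 5476/19683
  d_4[R] = 547/4374*4/9 + 209/729*1/9 + 1141/4374*2/9 + 716/2187*1/3 = 1670/6561
  d_4[S] = 547/4374*2/9 + 209/729*2/3 + 1141/4374*1/3 + 716/2187*1/9 = 499/1458
d_4 = (P=4921/39366, Q=5476/19683, R=1670/6561, S=499/1458)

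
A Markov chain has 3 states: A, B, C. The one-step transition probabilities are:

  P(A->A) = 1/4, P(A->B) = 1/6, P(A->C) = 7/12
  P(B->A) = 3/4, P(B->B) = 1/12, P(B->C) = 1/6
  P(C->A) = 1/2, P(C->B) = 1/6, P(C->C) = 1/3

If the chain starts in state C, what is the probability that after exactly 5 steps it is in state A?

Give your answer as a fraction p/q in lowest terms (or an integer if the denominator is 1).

Computing P^5 by repeated multiplication:
P^1 =
  A: [1/4, 1/6, 7/12]
  B: [3/4, 1/12, 1/6]
  C: [1/2, 1/6, 1/3]
P^2 =
  A: [23/48, 11/72, 53/144]
  B: [1/3, 23/144, 73/144]
  C: [5/12, 11/72, 31/72]
P^3 =
  A: [241/576, 133/864, 739/1728]
  B: [263/576, 265/1728, 337/864]
  C: [125/288, 133/864, 89/216]
P^4 =
  A: [2999/6912, 1595/10368, 8549/20736]
  B: [733/1728, 3191/20736, 8749/20736]
  C: [743/1728, 1595/10368, 4315/10368]
P^5 =
  A: [35665/82944, 19141/124416, 103555/248832]
  B: [35867/82944, 38281/248832, 51475/124416]
  C: [17873/41472, 19141/124416, 6457/15552]

(P^5)[C -> A] = 17873/41472

Answer: 17873/41472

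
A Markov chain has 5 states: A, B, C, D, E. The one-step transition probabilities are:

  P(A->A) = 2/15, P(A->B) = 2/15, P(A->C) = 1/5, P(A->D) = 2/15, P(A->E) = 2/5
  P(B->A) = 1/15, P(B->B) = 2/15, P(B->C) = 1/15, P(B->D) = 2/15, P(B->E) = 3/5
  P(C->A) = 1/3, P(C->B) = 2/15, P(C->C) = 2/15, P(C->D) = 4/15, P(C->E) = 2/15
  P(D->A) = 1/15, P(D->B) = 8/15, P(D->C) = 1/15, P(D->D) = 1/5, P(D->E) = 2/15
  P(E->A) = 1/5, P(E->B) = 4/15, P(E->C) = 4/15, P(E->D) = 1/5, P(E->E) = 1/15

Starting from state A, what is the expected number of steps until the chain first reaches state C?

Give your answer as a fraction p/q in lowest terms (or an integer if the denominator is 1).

Let h_i = expected steps to first reach C from state i.
Boundary: h_C = 0.
First-step equations for the other states:
  h_A = 1 + 2/15*h_A + 2/15*h_B + 1/5*h_C + 2/15*h_D + 2/5*h_E
  h_B = 1 + 1/15*h_A + 2/15*h_B + 1/15*h_C + 2/15*h_D + 3/5*h_E
  h_D = 1 + 1/15*h_A + 8/15*h_B + 1/15*h_C + 1/5*h_D + 2/15*h_E
  h_E = 1 + 1/5*h_A + 4/15*h_B + 4/15*h_C + 1/5*h_D + 1/15*h_E

Substituting h_C = 0 and rearranging gives the linear system (I - Q) h = 1:
  [13/15, -2/15, -2/15, -2/5] . (h_A, h_B, h_D, h_E) = 1
  [-1/15, 13/15, -2/15, -3/5] . (h_A, h_B, h_D, h_E) = 1
  [-1/15, -8/15, 4/5, -2/15] . (h_A, h_B, h_D, h_E) = 1
  [-1/5, -4/15, -1/5, 14/15] . (h_A, h_B, h_D, h_E) = 1

Solving yields:
  h_A = 1485/247
  h_B = 1675/247
  h_D = 1790/247
  h_E = 1445/247

Starting state is A, so the expected hitting time is h_A = 1485/247.

Answer: 1485/247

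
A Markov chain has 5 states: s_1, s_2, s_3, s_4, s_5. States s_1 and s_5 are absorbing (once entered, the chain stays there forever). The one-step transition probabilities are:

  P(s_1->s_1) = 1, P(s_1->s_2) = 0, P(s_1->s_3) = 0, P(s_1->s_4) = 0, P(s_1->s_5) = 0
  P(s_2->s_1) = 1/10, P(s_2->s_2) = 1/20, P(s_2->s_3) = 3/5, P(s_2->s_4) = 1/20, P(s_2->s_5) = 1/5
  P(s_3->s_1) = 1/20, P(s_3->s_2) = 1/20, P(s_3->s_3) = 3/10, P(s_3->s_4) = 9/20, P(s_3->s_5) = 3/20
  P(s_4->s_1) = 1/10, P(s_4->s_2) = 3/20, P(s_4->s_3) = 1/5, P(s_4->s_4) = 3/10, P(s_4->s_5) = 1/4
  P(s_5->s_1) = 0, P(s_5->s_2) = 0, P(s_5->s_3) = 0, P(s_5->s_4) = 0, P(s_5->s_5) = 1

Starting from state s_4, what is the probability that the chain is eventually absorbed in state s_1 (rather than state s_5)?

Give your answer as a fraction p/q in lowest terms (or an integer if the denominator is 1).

Answer: 356/1251

Derivation:
Let a_i = P(absorbed in s_1 | start in state i).
Boundary conditions: a_s_1 = 1, a_s_5 = 0.
For each transient state i, a_i = sum_j P(i->j) * a_j:
  a_s_2 = 1/10*a_s_1 + 1/20*a_s_2 + 3/5*a_s_3 + 1/20*a_s_4 + 1/5*a_s_5
  a_s_3 = 1/20*a_s_1 + 1/20*a_s_2 + 3/10*a_s_3 + 9/20*a_s_4 + 3/20*a_s_5
  a_s_4 = 1/10*a_s_1 + 3/20*a_s_2 + 1/5*a_s_3 + 3/10*a_s_4 + 1/4*a_s_5

Substituting a_s_1 = 1 and a_s_5 = 0, rearrange to (I - Q) a = r where r[i] = P(i -> s_1):
  [19/20, -3/5, -1/20] . (a_s_2, a_s_3, a_s_4) = 1/10
  [-1/20, 7/10, -9/20] . (a_s_2, a_s_3, a_s_4) = 1/20
  [-3/20, -1/5, 7/10] . (a_s_2, a_s_3, a_s_4) = 1/10

Solving yields:
  a_s_2 = 368/1251
  a_s_3 = 689/2502
  a_s_4 = 356/1251

Starting state is s_4, so the absorption probability is a_s_4 = 356/1251.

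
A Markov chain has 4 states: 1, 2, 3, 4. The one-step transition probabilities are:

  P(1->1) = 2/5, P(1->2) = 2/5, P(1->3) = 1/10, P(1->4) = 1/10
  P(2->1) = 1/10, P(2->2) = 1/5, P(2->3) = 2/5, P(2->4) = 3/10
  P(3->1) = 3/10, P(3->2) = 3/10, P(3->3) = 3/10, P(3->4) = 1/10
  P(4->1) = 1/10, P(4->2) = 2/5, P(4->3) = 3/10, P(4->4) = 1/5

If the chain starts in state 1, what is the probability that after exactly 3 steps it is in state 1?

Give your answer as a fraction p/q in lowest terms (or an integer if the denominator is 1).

Answer: 28/125

Derivation:
Computing P^3 by repeated multiplication:
P^1 =
  1: [2/5, 2/5, 1/10, 1/10]
  2: [1/10, 1/5, 2/5, 3/10]
  3: [3/10, 3/10, 3/10, 1/10]
  4: [1/10, 2/5, 3/10, 1/5]
P^2 =
  1: [6/25, 31/100, 13/50, 19/100]
  2: [21/100, 8/25, 3/10, 17/100]
  3: [1/4, 31/100, 27/100, 17/100]
  4: [19/100, 29/100, 8/25, 1/5]
P^3 =
  1: [28/125, 39/125, 283/1000, 181/1000]
  2: [223/1000, 153/500, 29/100, 181/1000]
  3: [229/1000, 311/1000, 281/1000, 179/1000]
  4: [221/1000, 31/100, 291/1000, 89/500]

(P^3)[1 -> 1] = 28/125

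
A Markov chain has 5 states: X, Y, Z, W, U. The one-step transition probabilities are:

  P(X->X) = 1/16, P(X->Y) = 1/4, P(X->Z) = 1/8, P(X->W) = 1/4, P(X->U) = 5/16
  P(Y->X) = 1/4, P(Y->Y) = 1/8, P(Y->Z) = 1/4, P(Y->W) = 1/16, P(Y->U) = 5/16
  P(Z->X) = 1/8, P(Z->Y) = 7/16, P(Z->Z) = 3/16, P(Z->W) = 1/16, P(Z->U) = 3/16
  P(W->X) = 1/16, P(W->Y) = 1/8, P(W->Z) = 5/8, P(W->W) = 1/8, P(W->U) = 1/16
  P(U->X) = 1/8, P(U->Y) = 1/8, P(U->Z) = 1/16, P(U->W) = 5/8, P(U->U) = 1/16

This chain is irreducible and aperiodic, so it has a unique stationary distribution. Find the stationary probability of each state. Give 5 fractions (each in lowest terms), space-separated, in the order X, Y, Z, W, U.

The stationary distribution satisfies pi = pi * P, i.e.:
  pi_X = 1/16*pi_X + 1/4*pi_Y + 1/8*pi_Z + 1/16*pi_W + 1/8*pi_U
  pi_Y = 1/4*pi_X + 1/8*pi_Y + 7/16*pi_Z + 1/8*pi_W + 1/8*pi_U
  pi_Z = 1/8*pi_X + 1/4*pi_Y + 3/16*pi_Z + 5/8*pi_W + 1/16*pi_U
  pi_W = 1/4*pi_X + 1/16*pi_Y + 1/16*pi_Z + 1/8*pi_W + 5/8*pi_U
  pi_U = 5/16*pi_X + 5/16*pi_Y + 3/16*pi_Z + 1/16*pi_W + 1/16*pi_U
with normalization: pi_X + pi_Y + pi_Z + pi_W + pi_U = 1.

Using the first 4 balance equations plus normalization, the linear system A*pi = b is:
  [-15/16, 1/4, 1/8, 1/16, 1/8] . pi = 0
  [1/4, -7/8, 7/16, 1/8, 1/8] . pi = 0
  [1/8, 1/4, -13/16, 5/8, 1/16] . pi = 0
  [1/4, 1/16, 1/16, -7/8, 5/8] . pi = 0
  [1, 1, 1, 1, 1] . pi = 1

Solving yields:
  pi_X = 14647/111072
  pi_Y = 2059/9256
  pi_Z = 14389/55536
  pi_W = 22561/111072
  pi_U = 10189/55536

Verification (pi * P):
  14647/111072*1/16 + 2059/9256*1/4 + 14389/55536*1/8 + 22561/111072*1/16 + 10189/55536*1/8 = 14647/111072 = pi_X  (ok)
  14647/111072*1/4 + 2059/9256*1/8 + 14389/55536*7/16 + 22561/111072*1/8 + 10189/55536*1/8 = 2059/9256 = pi_Y  (ok)
  14647/111072*1/8 + 2059/9256*1/4 + 14389/55536*3/16 + 22561/111072*5/8 + 10189/55536*1/16 = 14389/55536 = pi_Z  (ok)
  14647/111072*1/4 + 2059/9256*1/16 + 14389/55536*1/16 + 22561/111072*1/8 + 10189/55536*5/8 = 22561/111072 = pi_W  (ok)
  14647/111072*5/16 + 2059/9256*5/16 + 14389/55536*3/16 + 22561/111072*1/16 + 10189/55536*1/16 = 10189/55536 = pi_U  (ok)

Answer: 14647/111072 2059/9256 14389/55536 22561/111072 10189/55536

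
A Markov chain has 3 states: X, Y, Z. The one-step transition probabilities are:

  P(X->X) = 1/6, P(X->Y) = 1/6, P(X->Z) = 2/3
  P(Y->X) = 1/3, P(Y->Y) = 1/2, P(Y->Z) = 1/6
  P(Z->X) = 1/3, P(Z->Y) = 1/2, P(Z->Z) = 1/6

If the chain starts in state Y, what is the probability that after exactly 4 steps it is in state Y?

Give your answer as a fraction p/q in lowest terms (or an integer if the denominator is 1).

Answer: 131/324

Derivation:
Computing P^4 by repeated multiplication:
P^1 =
  X: [1/6, 1/6, 2/3]
  Y: [1/3, 1/2, 1/6]
  Z: [1/3, 1/2, 1/6]
P^2 =
  X: [11/36, 4/9, 1/4]
  Y: [5/18, 7/18, 1/3]
  Z: [5/18, 7/18, 1/3]
P^3 =
  X: [61/216, 43/108, 23/72]
  Y: [31/108, 11/27, 11/36]
  Z: [31/108, 11/27, 11/36]
P^4 =
  X: [371/1296, 263/648, 133/432]
  Y: [185/648, 131/324, 67/216]
  Z: [185/648, 131/324, 67/216]

(P^4)[Y -> Y] = 131/324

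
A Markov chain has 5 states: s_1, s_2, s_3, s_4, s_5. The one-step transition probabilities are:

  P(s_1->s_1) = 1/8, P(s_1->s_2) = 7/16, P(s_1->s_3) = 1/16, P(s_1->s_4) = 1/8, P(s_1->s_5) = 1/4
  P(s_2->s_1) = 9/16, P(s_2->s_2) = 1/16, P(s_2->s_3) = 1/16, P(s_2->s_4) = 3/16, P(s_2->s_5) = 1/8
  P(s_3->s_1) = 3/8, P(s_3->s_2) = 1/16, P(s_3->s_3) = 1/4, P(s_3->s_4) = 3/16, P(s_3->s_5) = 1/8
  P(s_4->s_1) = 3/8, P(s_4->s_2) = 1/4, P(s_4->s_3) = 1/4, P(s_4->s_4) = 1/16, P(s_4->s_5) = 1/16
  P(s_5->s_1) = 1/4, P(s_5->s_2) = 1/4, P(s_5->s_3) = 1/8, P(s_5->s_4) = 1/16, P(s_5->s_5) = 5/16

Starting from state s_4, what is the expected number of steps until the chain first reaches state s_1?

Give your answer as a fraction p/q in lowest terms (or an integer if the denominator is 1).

Answer: 14288/5631

Derivation:
Let h_i = expected steps to first reach s_1 from state i.
Boundary: h_s_1 = 0.
First-step equations for the other states:
  h_s_2 = 1 + 9/16*h_s_1 + 1/16*h_s_2 + 1/16*h_s_3 + 3/16*h_s_4 + 1/8*h_s_5
  h_s_3 = 1 + 3/8*h_s_1 + 1/16*h_s_2 + 1/4*h_s_3 + 3/16*h_s_4 + 1/8*h_s_5
  h_s_4 = 1 + 3/8*h_s_1 + 1/4*h_s_2 + 1/4*h_s_3 + 1/16*h_s_4 + 1/16*h_s_5
  h_s_5 = 1 + 1/4*h_s_1 + 1/4*h_s_2 + 1/8*h_s_3 + 1/16*h_s_4 + 5/16*h_s_5

Substituting h_s_1 = 0 and rearranging gives the linear system (I - Q) h = 1:
  [15/16, -1/16, -3/16, -1/8] . (h_s_2, h_s_3, h_s_4, h_s_5) = 1
  [-1/16, 3/4, -3/16, -1/8] . (h_s_2, h_s_3, h_s_4, h_s_5) = 1
  [-1/4, -1/4, 15/16, -1/16] . (h_s_2, h_s_3, h_s_4, h_s_5) = 1
  [-1/4, -1/8, -1/16, 11/16] . (h_s_2, h_s_3, h_s_4, h_s_5) = 1

Solving yields:
  h_s_2 = 12064/5631
  h_s_3 = 14848/5631
  h_s_4 = 14288/5631
  h_s_5 = 16576/5631

Starting state is s_4, so the expected hitting time is h_s_4 = 14288/5631.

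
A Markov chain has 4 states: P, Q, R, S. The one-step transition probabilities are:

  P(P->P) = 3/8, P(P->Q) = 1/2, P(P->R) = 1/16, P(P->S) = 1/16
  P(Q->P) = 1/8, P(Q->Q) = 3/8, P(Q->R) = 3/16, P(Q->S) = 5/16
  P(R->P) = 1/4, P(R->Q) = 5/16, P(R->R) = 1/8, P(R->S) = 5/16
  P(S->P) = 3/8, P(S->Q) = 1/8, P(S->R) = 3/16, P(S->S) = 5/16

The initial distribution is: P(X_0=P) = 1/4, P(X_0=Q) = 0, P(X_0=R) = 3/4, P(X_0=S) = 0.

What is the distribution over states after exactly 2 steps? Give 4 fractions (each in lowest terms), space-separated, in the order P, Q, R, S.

Answer: 139/512 349/1024 149/1024 31/128

Derivation:
Propagating the distribution step by step (d_{t+1} = d_t * P):
d_0 = (P=1/4, Q=0, R=3/4, S=0)
  d_1[P] = 1/4*3/8 + 0*1/8 + 3/4*1/4 + 0*3/8 = 9/32
  d_1[Q] = 1/4*1/2 + 0*3/8 + 3/4*5/16 + 0*1/8 = 23/64
  d_1[R] = 1/4*1/16 + 0*3/16 + 3/4*1/8 + 0*3/16 = 7/64
  d_1[S] = 1/4*1/16 + 0*5/16 + 3/4*5/16 + 0*5/16 = 1/4
d_1 = (P=9/32, Q=23/64, R=7/64, S=1/4)
  d_2[P] = 9/32*3/8 + 23/64*1/8 + 7/64*1/4 + 1/4*3/8 = 139/512
  d_2[Q] = 9/32*1/2 + 23/64*3/8 + 7/64*5/16 + 1/4*1/8 = 349/1024
  d_2[R] = 9/32*1/16 + 23/64*3/16 + 7/64*1/8 + 1/4*3/16 = 149/1024
  d_2[S] = 9/32*1/16 + 23/64*5/16 + 7/64*5/16 + 1/4*5/16 = 31/128
d_2 = (P=139/512, Q=349/1024, R=149/1024, S=31/128)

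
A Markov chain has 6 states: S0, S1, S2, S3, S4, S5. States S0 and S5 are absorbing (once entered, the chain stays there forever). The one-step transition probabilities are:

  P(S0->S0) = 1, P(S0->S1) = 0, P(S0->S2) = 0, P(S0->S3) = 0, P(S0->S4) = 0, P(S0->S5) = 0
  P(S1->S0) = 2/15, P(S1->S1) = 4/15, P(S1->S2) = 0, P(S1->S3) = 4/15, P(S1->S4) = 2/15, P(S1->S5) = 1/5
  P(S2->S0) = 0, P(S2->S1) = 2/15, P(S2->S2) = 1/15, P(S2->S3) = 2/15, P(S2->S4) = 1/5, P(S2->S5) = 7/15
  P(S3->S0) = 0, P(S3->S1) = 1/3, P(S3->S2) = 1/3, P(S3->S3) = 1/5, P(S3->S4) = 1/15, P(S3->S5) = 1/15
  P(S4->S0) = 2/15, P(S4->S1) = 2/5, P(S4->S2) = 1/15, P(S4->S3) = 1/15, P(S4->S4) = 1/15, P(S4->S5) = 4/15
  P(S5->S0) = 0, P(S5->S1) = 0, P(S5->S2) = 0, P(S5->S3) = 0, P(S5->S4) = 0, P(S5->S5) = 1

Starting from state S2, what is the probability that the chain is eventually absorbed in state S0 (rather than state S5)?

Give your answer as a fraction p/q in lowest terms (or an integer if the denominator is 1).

Answer: 2302/16347

Derivation:
Let a_i = P(absorbed in S0 | start in state i).
Boundary conditions: a_S0 = 1, a_S5 = 0.
For each transient state i, a_i = sum_j P(i->j) * a_j:
  a_S1 = 2/15*a_S0 + 4/15*a_S1 + 0*a_S2 + 4/15*a_S3 + 2/15*a_S4 + 1/5*a_S5
  a_S2 = 0*a_S0 + 2/15*a_S1 + 1/15*a_S2 + 2/15*a_S3 + 1/5*a_S4 + 7/15*a_S5
  a_S3 = 0*a_S0 + 1/3*a_S1 + 1/3*a_S2 + 1/5*a_S3 + 1/15*a_S4 + 1/15*a_S5
  a_S4 = 2/15*a_S0 + 2/5*a_S1 + 1/15*a_S2 + 1/15*a_S3 + 1/15*a_S4 + 4/15*a_S5

Substituting a_S0 = 1 and a_S5 = 0, rearrange to (I - Q) a = r where r[i] = P(i -> S0):
  [11/15, 0, -4/15, -2/15] . (a_S1, a_S2, a_S3, a_S4) = 2/15
  [-2/15, 14/15, -2/15, -1/5] . (a_S1, a_S2, a_S3, a_S4) = 0
  [-1/3, -1/3, 4/5, -1/15] . (a_S1, a_S2, a_S3, a_S4) = 0
  [-2/5, -1/15, -1/15, 14/15] . (a_S1, a_S2, a_S3, a_S4) = 2/15

Solving yields:
  a_S1 = 1718/5449
  a_S2 = 2302/16347
  a_S3 = 3520/16347
  a_S4 = 4960/16347

Starting state is S2, so the absorption probability is a_S2 = 2302/16347.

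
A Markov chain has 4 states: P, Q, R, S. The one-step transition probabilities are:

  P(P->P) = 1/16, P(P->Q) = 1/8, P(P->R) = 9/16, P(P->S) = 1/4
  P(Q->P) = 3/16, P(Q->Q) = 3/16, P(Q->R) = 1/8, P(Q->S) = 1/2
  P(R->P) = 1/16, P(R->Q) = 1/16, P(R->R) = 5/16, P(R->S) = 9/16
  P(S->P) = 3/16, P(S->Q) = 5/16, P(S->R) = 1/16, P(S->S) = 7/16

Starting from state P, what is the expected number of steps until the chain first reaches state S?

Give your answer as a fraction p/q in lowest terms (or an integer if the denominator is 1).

Let h_i = expected steps to first reach S from state i.
Boundary: h_S = 0.
First-step equations for the other states:
  h_P = 1 + 1/16*h_P + 1/8*h_Q + 9/16*h_R + 1/4*h_S
  h_Q = 1 + 3/16*h_P + 3/16*h_Q + 1/8*h_R + 1/2*h_S
  h_R = 1 + 1/16*h_P + 1/16*h_Q + 5/16*h_R + 9/16*h_S

Substituting h_S = 0 and rearranging gives the linear system (I - Q) h = 1:
  [15/16, -1/8, -9/16] . (h_P, h_Q, h_R) = 1
  [-3/16, 13/16, -1/8] . (h_P, h_Q, h_R) = 1
  [-1/16, -1/16, 11/16] . (h_P, h_Q, h_R) = 1

Solving yields:
  h_P = 4688/1901
  h_Q = 3968/1901
  h_R = 3552/1901

Starting state is P, so the expected hitting time is h_P = 4688/1901.

Answer: 4688/1901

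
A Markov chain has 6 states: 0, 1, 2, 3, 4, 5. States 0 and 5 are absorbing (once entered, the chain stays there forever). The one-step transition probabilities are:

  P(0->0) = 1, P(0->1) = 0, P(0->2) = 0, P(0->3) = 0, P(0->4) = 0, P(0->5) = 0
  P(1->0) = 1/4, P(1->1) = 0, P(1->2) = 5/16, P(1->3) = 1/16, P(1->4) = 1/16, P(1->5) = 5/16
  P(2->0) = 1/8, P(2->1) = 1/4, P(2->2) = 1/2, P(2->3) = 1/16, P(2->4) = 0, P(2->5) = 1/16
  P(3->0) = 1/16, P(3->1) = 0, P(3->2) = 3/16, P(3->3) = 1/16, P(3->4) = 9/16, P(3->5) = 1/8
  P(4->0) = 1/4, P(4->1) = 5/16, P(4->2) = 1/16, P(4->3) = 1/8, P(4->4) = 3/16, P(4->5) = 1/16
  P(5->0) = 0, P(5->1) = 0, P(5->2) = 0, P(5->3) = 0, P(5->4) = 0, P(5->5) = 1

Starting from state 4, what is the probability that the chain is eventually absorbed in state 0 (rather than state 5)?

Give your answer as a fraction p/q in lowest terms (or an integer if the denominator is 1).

Let a_i = P(absorbed in 0 | start in state i).
Boundary conditions: a_0 = 1, a_5 = 0.
For each transient state i, a_i = sum_j P(i->j) * a_j:
  a_1 = 1/4*a_0 + 0*a_1 + 5/16*a_2 + 1/16*a_3 + 1/16*a_4 + 5/16*a_5
  a_2 = 1/8*a_0 + 1/4*a_1 + 1/2*a_2 + 1/16*a_3 + 0*a_4 + 1/16*a_5
  a_3 = 1/16*a_0 + 0*a_1 + 3/16*a_2 + 1/16*a_3 + 9/16*a_4 + 1/8*a_5
  a_4 = 1/4*a_0 + 5/16*a_1 + 1/16*a_2 + 1/8*a_3 + 3/16*a_4 + 1/16*a_5

Substituting a_0 = 1 and a_5 = 0, rearrange to (I - Q) a = r where r[i] = P(i -> 0):
  [1, -5/16, -1/16, -1/16] . (a_1, a_2, a_3, a_4) = 1/4
  [-1/4, 1/2, -1/16, 0] . (a_1, a_2, a_3, a_4) = 1/8
  [0, -3/16, 15/16, -9/16] . (a_1, a_2, a_3, a_4) = 1/16
  [-5/16, -1/16, -1/8, 13/16] . (a_1, a_2, a_3, a_4) = 1/4

Solving yields:
  a_1 = 1417/2817
  a_2 = 9659/16902
  a_3 = 4730/8451
  a_4 = 10669/16902

Starting state is 4, so the absorption probability is a_4 = 10669/16902.

Answer: 10669/16902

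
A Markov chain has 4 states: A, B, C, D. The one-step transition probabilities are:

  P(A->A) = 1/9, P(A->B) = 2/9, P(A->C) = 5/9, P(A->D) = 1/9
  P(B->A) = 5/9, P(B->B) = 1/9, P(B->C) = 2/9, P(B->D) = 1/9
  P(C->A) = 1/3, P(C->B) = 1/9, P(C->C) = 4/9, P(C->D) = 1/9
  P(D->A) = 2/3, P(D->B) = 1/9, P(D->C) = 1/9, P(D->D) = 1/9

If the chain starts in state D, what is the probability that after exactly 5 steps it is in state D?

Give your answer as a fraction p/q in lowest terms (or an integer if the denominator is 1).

Answer: 1/9

Derivation:
Computing P^5 by repeated multiplication:
P^1 =
  A: [1/9, 2/9, 5/9, 1/9]
  B: [5/9, 1/9, 2/9, 1/9]
  C: [1/3, 1/9, 4/9, 1/9]
  D: [2/3, 1/9, 1/9, 1/9]
P^2 =
  A: [32/81, 10/81, 10/27, 1/9]
  B: [22/81, 14/81, 4/9, 1/9]
  C: [26/81, 4/27, 34/81, 1/9]
  D: [20/81, 5/27, 37/81, 1/9]
P^3 =
  A: [226/729, 113/729, 103/243, 1/9]
  B: [254/729, 103/729, 97/243, 1/9]
  C: [242/729, 107/729, 299/729, 1/9]
  D: [260/729, 101/729, 287/729, 1/9]
P^4 =
  A: [2204/6561, 955/6561, 11/27, 1/9]
  B: [2128/6561, 983/6561, 907/2187, 1/9]
  C: [80/243, 971/6561, 2701/6561, 1/9]
  D: [704/2187, 989/6561, 2731/6561, 1/9]
P^5 =
  A: [19372/59049, 8765/59049, 8117/19683, 1/9]
  B: [19580/59049, 8689/59049, 299/729, 1/9]
  C: [19492/59049, 323/2187, 24275/59049, 1/9]
  D: [19624/59049, 2891/19683, 24191/59049, 1/9]

(P^5)[D -> D] = 1/9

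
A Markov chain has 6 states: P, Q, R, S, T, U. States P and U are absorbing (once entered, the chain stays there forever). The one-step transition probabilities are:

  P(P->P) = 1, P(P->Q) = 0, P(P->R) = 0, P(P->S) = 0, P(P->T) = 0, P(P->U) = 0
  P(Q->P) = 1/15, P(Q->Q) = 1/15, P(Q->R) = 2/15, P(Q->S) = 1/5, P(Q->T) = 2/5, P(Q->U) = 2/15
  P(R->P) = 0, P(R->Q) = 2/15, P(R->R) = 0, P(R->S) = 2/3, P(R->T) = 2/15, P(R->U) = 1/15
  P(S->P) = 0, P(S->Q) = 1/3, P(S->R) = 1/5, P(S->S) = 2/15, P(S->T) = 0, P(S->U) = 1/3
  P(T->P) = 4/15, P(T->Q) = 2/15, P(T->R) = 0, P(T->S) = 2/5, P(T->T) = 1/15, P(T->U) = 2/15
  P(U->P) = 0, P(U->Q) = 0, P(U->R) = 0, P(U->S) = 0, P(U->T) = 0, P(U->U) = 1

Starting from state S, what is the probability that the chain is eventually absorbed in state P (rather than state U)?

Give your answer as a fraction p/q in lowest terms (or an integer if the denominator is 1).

Answer: 1753/10575

Derivation:
Let a_i = P(absorbed in P | start in state i).
Boundary conditions: a_P = 1, a_U = 0.
For each transient state i, a_i = sum_j P(i->j) * a_j:
  a_Q = 1/15*a_P + 1/15*a_Q + 2/15*a_R + 1/5*a_S + 2/5*a_T + 2/15*a_U
  a_R = 0*a_P + 2/15*a_Q + 0*a_R + 2/3*a_S + 2/15*a_T + 1/15*a_U
  a_S = 0*a_P + 1/3*a_Q + 1/5*a_R + 2/15*a_S + 0*a_T + 1/3*a_U
  a_T = 4/15*a_P + 2/15*a_Q + 0*a_R + 2/5*a_S + 1/15*a_T + 2/15*a_U

Substituting a_P = 1 and a_U = 0, rearrange to (I - Q) a = r where r[i] = P(i -> P):
  [14/15, -2/15, -1/5, -2/5] . (a_Q, a_R, a_S, a_T) = 1/15
  [-2/15, 1, -2/3, -2/15] . (a_Q, a_R, a_S, a_T) = 0
  [-1/3, -1/5, 13/15, 0] . (a_Q, a_R, a_S, a_T) = 0
  [-2/15, 0, -2/5, 14/15] . (a_Q, a_R, a_S, a_T) = 4/15

Solving yields:
  a_Q = 3257/10575
  a_R = 2168/10575
  a_S = 1753/10575
  a_T = 4238/10575

Starting state is S, so the absorption probability is a_S = 1753/10575.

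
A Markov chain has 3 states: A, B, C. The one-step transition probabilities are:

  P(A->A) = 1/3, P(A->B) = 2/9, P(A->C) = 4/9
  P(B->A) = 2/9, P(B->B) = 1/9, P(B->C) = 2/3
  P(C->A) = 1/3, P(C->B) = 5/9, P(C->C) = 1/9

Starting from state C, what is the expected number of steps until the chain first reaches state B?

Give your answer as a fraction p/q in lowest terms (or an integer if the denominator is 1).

Let h_i = expected steps to first reach B from state i.
Boundary: h_B = 0.
First-step equations for the other states:
  h_A = 1 + 1/3*h_A + 2/9*h_B + 4/9*h_C
  h_C = 1 + 1/3*h_A + 5/9*h_B + 1/9*h_C

Substituting h_B = 0 and rearranging gives the linear system (I - Q) h = 1:
  [2/3, -4/9] . (h_A, h_C) = 1
  [-1/3, 8/9] . (h_A, h_C) = 1

Solving yields:
  h_A = 3
  h_C = 9/4

Starting state is C, so the expected hitting time is h_C = 9/4.

Answer: 9/4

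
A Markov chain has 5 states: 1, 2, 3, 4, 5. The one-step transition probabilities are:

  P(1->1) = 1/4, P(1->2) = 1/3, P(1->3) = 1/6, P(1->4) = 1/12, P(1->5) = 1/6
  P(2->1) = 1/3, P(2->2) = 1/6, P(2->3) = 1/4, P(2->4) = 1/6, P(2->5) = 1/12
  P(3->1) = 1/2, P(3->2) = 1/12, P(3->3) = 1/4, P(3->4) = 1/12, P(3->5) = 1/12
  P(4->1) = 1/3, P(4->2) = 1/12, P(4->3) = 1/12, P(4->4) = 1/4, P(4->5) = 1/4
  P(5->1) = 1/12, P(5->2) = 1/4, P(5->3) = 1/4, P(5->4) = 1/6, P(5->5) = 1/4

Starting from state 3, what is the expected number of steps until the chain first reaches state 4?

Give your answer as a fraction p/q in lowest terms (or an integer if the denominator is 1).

Let h_i = expected steps to first reach 4 from state i.
Boundary: h_4 = 0.
First-step equations for the other states:
  h_1 = 1 + 1/4*h_1 + 1/3*h_2 + 1/6*h_3 + 1/12*h_4 + 1/6*h_5
  h_2 = 1 + 1/3*h_1 + 1/6*h_2 + 1/4*h_3 + 1/6*h_4 + 1/12*h_5
  h_3 = 1 + 1/2*h_1 + 1/12*h_2 + 1/4*h_3 + 1/12*h_4 + 1/12*h_5
  h_5 = 1 + 1/12*h_1 + 1/4*h_2 + 1/4*h_3 + 1/6*h_4 + 1/4*h_5

Substituting h_4 = 0 and rearranging gives the linear system (I - Q) h = 1:
  [3/4, -1/3, -1/6, -1/6] . (h_1, h_2, h_3, h_5) = 1
  [-1/3, 5/6, -1/4, -1/12] . (h_1, h_2, h_3, h_5) = 1
  [-1/2, -1/12, 3/4, -1/12] . (h_1, h_2, h_3, h_5) = 1
  [-1/12, -1/4, -1/4, 3/4] . (h_1, h_2, h_3, h_5) = 1

Solving yields:
  h_1 = 10356/1183
  h_2 = 9696/1183
  h_3 = 10614/1183
  h_5 = 9498/1183

Starting state is 3, so the expected hitting time is h_3 = 10614/1183.

Answer: 10614/1183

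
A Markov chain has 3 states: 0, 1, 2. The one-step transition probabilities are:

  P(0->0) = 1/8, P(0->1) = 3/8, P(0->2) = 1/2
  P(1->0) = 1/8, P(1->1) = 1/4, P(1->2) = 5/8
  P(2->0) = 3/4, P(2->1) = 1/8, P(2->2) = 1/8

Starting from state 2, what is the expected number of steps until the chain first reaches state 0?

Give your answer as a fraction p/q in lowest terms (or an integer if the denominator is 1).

Let h_i = expected steps to first reach 0 from state i.
Boundary: h_0 = 0.
First-step equations for the other states:
  h_1 = 1 + 1/8*h_0 + 1/4*h_1 + 5/8*h_2
  h_2 = 1 + 3/4*h_0 + 1/8*h_1 + 1/8*h_2

Substituting h_0 = 0 and rearranging gives the linear system (I - Q) h = 1:
  [3/4, -5/8] . (h_1, h_2) = 1
  [-1/8, 7/8] . (h_1, h_2) = 1

Solving yields:
  h_1 = 96/37
  h_2 = 56/37

Starting state is 2, so the expected hitting time is h_2 = 56/37.

Answer: 56/37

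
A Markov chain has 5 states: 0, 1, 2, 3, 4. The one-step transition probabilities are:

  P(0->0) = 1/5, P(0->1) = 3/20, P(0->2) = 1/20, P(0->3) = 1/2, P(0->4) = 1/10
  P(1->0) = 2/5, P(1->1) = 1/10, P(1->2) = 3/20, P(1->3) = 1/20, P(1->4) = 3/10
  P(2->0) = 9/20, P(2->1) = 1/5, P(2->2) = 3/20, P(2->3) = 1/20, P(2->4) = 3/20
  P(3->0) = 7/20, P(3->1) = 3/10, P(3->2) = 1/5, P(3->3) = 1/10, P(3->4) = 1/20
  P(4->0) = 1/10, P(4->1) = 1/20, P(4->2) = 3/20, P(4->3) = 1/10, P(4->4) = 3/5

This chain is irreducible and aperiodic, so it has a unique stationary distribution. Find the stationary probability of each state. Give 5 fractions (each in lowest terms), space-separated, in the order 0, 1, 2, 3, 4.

Answer: 289/1082 907/5951 791/5951 1146/5951 3035/11902

Derivation:
The stationary distribution satisfies pi = pi * P, i.e.:
  pi_0 = 1/5*pi_0 + 2/5*pi_1 + 9/20*pi_2 + 7/20*pi_3 + 1/10*pi_4
  pi_1 = 3/20*pi_0 + 1/10*pi_1 + 1/5*pi_2 + 3/10*pi_3 + 1/20*pi_4
  pi_2 = 1/20*pi_0 + 3/20*pi_1 + 3/20*pi_2 + 1/5*pi_3 + 3/20*pi_4
  pi_3 = 1/2*pi_0 + 1/20*pi_1 + 1/20*pi_2 + 1/10*pi_3 + 1/10*pi_4
  pi_4 = 1/10*pi_0 + 3/10*pi_1 + 3/20*pi_2 + 1/20*pi_3 + 3/5*pi_4
with normalization: pi_0 + pi_1 + pi_2 + pi_3 + pi_4 = 1.

Using the first 4 balance equations plus normalization, the linear system A*pi = b is:
  [-4/5, 2/5, 9/20, 7/20, 1/10] . pi = 0
  [3/20, -9/10, 1/5, 3/10, 1/20] . pi = 0
  [1/20, 3/20, -17/20, 1/5, 3/20] . pi = 0
  [1/2, 1/20, 1/20, -9/10, 1/10] . pi = 0
  [1, 1, 1, 1, 1] . pi = 1

Solving yields:
  pi_0 = 289/1082
  pi_1 = 907/5951
  pi_2 = 791/5951
  pi_3 = 1146/5951
  pi_4 = 3035/11902

Verification (pi * P):
  289/1082*1/5 + 907/5951*2/5 + 791/5951*9/20 + 1146/5951*7/20 + 3035/11902*1/10 = 289/1082 = pi_0  (ok)
  289/1082*3/20 + 907/5951*1/10 + 791/5951*1/5 + 1146/5951*3/10 + 3035/11902*1/20 = 907/5951 = pi_1  (ok)
  289/1082*1/20 + 907/5951*3/20 + 791/5951*3/20 + 1146/5951*1/5 + 3035/11902*3/20 = 791/5951 = pi_2  (ok)
  289/1082*1/2 + 907/5951*1/20 + 791/5951*1/20 + 1146/5951*1/10 + 3035/11902*1/10 = 1146/5951 = pi_3  (ok)
  289/1082*1/10 + 907/5951*3/10 + 791/5951*3/20 + 1146/5951*1/20 + 3035/11902*3/5 = 3035/11902 = pi_4  (ok)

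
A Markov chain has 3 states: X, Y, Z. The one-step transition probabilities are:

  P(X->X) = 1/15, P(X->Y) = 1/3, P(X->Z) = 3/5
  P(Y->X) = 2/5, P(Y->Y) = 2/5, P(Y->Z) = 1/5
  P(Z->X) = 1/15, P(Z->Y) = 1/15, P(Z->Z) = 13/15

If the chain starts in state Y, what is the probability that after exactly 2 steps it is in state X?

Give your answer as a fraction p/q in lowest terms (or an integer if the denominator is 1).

Computing P^2 by repeated multiplication:
P^1 =
  X: [1/15, 1/3, 3/5]
  Y: [2/5, 2/5, 1/5]
  Z: [1/15, 1/15, 13/15]
P^2 =
  X: [8/45, 44/225, 47/75]
  Y: [1/5, 23/75, 37/75]
  Z: [4/45, 8/75, 181/225]

(P^2)[Y -> X] = 1/5

Answer: 1/5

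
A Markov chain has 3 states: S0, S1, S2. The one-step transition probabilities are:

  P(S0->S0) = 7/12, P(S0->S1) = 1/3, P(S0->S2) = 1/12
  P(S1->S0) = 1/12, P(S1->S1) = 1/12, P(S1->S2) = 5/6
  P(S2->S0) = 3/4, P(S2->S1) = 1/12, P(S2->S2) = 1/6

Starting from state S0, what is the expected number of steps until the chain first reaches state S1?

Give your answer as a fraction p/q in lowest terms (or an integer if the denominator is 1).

Answer: 132/41

Derivation:
Let h_i = expected steps to first reach S1 from state i.
Boundary: h_S1 = 0.
First-step equations for the other states:
  h_S0 = 1 + 7/12*h_S0 + 1/3*h_S1 + 1/12*h_S2
  h_S2 = 1 + 3/4*h_S0 + 1/12*h_S1 + 1/6*h_S2

Substituting h_S1 = 0 and rearranging gives the linear system (I - Q) h = 1:
  [5/12, -1/12] . (h_S0, h_S2) = 1
  [-3/4, 5/6] . (h_S0, h_S2) = 1

Solving yields:
  h_S0 = 132/41
  h_S2 = 168/41

Starting state is S0, so the expected hitting time is h_S0 = 132/41.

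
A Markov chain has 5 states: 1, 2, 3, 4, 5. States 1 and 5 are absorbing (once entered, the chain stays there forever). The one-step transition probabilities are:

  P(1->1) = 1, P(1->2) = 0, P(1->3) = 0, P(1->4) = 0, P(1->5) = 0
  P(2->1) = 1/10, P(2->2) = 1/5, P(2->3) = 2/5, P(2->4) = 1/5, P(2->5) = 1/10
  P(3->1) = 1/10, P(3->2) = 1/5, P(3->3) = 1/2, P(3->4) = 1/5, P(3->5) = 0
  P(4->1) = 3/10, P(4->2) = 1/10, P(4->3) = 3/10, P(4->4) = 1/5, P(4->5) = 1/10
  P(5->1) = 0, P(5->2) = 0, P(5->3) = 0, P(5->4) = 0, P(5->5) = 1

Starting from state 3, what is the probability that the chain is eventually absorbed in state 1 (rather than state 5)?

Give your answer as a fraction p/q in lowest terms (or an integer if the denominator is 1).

Answer: 70/89

Derivation:
Let a_i = P(absorbed in 1 | start in state i).
Boundary conditions: a_1 = 1, a_5 = 0.
For each transient state i, a_i = sum_j P(i->j) * a_j:
  a_2 = 1/10*a_1 + 1/5*a_2 + 2/5*a_3 + 1/5*a_4 + 1/10*a_5
  a_3 = 1/10*a_1 + 1/5*a_2 + 1/2*a_3 + 1/5*a_4 + 0*a_5
  a_4 = 3/10*a_1 + 1/10*a_2 + 3/10*a_3 + 1/5*a_4 + 1/10*a_5

Substituting a_1 = 1 and a_5 = 0, rearrange to (I - Q) a = r where r[i] = P(i -> 1):
  [4/5, -2/5, -1/5] . (a_2, a_3, a_4) = 1/10
  [-1/5, 1/2, -1/5] . (a_2, a_3, a_4) = 1/10
  [-1/10, -3/10, 4/5] . (a_2, a_3, a_4) = 3/10

Solving yields:
  a_2 = 63/89
  a_3 = 70/89
  a_4 = 135/178

Starting state is 3, so the absorption probability is a_3 = 70/89.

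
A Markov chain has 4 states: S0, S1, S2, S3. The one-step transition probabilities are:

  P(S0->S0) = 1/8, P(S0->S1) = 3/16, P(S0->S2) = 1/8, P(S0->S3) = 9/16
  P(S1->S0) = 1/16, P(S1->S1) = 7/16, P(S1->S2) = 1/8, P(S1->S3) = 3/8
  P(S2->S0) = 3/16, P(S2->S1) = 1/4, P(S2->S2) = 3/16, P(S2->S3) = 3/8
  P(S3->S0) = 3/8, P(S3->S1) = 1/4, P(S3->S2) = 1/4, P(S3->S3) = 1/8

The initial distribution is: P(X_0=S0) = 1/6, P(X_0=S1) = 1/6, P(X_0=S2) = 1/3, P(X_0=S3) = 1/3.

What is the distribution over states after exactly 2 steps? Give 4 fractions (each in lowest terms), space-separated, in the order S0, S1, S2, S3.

Propagating the distribution step by step (d_{t+1} = d_t * P):
d_0 = (S0=1/6, S1=1/6, S2=1/3, S3=1/3)
  d_1[S0] = 1/6*1/8 + 1/6*1/16 + 1/3*3/16 + 1/3*3/8 = 7/32
  d_1[S1] = 1/6*3/16 + 1/6*7/16 + 1/3*1/4 + 1/3*1/4 = 13/48
  d_1[S2] = 1/6*1/8 + 1/6*1/8 + 1/3*3/16 + 1/3*1/4 = 3/16
  d_1[S3] = 1/6*9/16 + 1/6*3/8 + 1/3*3/8 + 1/3*1/8 = 31/96
d_1 = (S0=7/32, S1=13/48, S2=3/16, S3=31/96)
  d_2[S0] = 7/32*1/8 + 13/48*1/16 + 3/16*3/16 + 31/96*3/8 = 77/384
  d_2[S1] = 7/32*3/16 + 13/48*7/16 + 3/16*1/4 + 31/96*1/4 = 147/512
  d_2[S2] = 7/32*1/8 + 13/48*1/8 + 3/16*3/16 + 31/96*1/4 = 17/96
  d_2[S3] = 7/32*9/16 + 13/48*3/8 + 3/16*3/8 + 31/96*1/8 = 515/1536
d_2 = (S0=77/384, S1=147/512, S2=17/96, S3=515/1536)

Answer: 77/384 147/512 17/96 515/1536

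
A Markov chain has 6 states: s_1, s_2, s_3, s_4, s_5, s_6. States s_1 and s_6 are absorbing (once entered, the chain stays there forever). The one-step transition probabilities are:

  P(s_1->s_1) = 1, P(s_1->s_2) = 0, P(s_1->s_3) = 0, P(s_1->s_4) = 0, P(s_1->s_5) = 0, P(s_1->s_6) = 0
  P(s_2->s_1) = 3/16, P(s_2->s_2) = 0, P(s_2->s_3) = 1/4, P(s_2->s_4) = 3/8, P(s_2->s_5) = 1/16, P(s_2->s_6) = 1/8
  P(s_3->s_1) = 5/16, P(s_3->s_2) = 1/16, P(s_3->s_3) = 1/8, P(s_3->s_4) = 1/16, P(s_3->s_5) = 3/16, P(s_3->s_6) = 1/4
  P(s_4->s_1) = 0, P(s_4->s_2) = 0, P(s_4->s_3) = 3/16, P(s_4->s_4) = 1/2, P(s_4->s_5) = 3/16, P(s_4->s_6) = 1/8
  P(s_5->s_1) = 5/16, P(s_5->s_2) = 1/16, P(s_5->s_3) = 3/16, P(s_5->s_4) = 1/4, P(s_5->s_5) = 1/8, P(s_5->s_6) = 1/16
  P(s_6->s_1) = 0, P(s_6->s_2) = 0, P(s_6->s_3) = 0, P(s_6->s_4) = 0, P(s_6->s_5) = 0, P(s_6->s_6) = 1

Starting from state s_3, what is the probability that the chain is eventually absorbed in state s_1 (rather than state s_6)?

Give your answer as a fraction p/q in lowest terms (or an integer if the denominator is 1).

Let a_i = P(absorbed in s_1 | start in state i).
Boundary conditions: a_s_1 = 1, a_s_6 = 0.
For each transient state i, a_i = sum_j P(i->j) * a_j:
  a_s_2 = 3/16*a_s_1 + 0*a_s_2 + 1/4*a_s_3 + 3/8*a_s_4 + 1/16*a_s_5 + 1/8*a_s_6
  a_s_3 = 5/16*a_s_1 + 1/16*a_s_2 + 1/8*a_s_3 + 1/16*a_s_4 + 3/16*a_s_5 + 1/4*a_s_6
  a_s_4 = 0*a_s_1 + 0*a_s_2 + 3/16*a_s_3 + 1/2*a_s_4 + 3/16*a_s_5 + 1/8*a_s_6
  a_s_5 = 5/16*a_s_1 + 1/16*a_s_2 + 3/16*a_s_3 + 1/4*a_s_4 + 1/8*a_s_5 + 1/16*a_s_6

Substituting a_s_1 = 1 and a_s_6 = 0, rearrange to (I - Q) a = r where r[i] = P(i -> s_1):
  [1, -1/4, -3/8, -1/16] . (a_s_2, a_s_3, a_s_4, a_s_5) = 3/16
  [-1/16, 7/8, -1/16, -3/16] . (a_s_2, a_s_3, a_s_4, a_s_5) = 5/16
  [0, -3/16, 1/2, -3/16] . (a_s_2, a_s_3, a_s_4, a_s_5) = 0
  [-1/16, -3/16, -1/4, 7/8] . (a_s_2, a_s_3, a_s_4, a_s_5) = 5/16

Solving yields:
  a_s_2 = 10048/18591
  a_s_3 = 10541/18591
  a_s_4 = 2822/6197
  a_s_5 = 12035/18591

Starting state is s_3, so the absorption probability is a_s_3 = 10541/18591.

Answer: 10541/18591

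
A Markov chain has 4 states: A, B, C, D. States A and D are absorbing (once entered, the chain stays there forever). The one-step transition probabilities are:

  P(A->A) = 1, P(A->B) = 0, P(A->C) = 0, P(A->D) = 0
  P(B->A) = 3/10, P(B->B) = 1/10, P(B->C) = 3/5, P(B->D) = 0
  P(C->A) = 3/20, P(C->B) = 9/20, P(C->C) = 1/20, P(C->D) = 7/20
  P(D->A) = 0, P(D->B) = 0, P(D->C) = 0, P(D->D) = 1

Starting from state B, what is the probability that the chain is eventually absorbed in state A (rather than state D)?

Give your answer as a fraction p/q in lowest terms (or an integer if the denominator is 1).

Let a_i = P(absorbed in A | start in state i).
Boundary conditions: a_A = 1, a_D = 0.
For each transient state i, a_i = sum_j P(i->j) * a_j:
  a_B = 3/10*a_A + 1/10*a_B + 3/5*a_C + 0*a_D
  a_C = 3/20*a_A + 9/20*a_B + 1/20*a_C + 7/20*a_D

Substituting a_A = 1 and a_D = 0, rearrange to (I - Q) a = r where r[i] = P(i -> A):
  [9/10, -3/5] . (a_B, a_C) = 3/10
  [-9/20, 19/20] . (a_B, a_C) = 3/20

Solving yields:
  a_B = 25/39
  a_C = 6/13

Starting state is B, so the absorption probability is a_B = 25/39.

Answer: 25/39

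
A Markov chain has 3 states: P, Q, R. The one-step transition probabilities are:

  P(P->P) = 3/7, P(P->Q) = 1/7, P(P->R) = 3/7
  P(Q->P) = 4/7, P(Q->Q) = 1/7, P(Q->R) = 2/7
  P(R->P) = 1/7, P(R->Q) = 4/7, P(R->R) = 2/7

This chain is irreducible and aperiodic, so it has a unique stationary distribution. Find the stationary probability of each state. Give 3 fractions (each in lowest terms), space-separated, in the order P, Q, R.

Answer: 22/59 17/59 20/59

Derivation:
The stationary distribution satisfies pi = pi * P, i.e.:
  pi_P = 3/7*pi_P + 4/7*pi_Q + 1/7*pi_R
  pi_Q = 1/7*pi_P + 1/7*pi_Q + 4/7*pi_R
  pi_R = 3/7*pi_P + 2/7*pi_Q + 2/7*pi_R
with normalization: pi_P + pi_Q + pi_R = 1.

Using the first 2 balance equations plus normalization, the linear system A*pi = b is:
  [-4/7, 4/7, 1/7] . pi = 0
  [1/7, -6/7, 4/7] . pi = 0
  [1, 1, 1] . pi = 1

Solving yields:
  pi_P = 22/59
  pi_Q = 17/59
  pi_R = 20/59

Verification (pi * P):
  22/59*3/7 + 17/59*4/7 + 20/59*1/7 = 22/59 = pi_P  (ok)
  22/59*1/7 + 17/59*1/7 + 20/59*4/7 = 17/59 = pi_Q  (ok)
  22/59*3/7 + 17/59*2/7 + 20/59*2/7 = 20/59 = pi_R  (ok)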